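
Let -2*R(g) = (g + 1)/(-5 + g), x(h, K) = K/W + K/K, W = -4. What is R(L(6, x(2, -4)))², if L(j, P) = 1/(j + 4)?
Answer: 121/9604 ≈ 0.012599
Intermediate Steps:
x(h, K) = 1 - K/4 (x(h, K) = K/(-4) + K/K = K*(-¼) + 1 = -K/4 + 1 = 1 - K/4)
L(j, P) = 1/(4 + j)
R(g) = -(1 + g)/(2*(-5 + g)) (R(g) = -(g + 1)/(2*(-5 + g)) = -(1 + g)/(2*(-5 + g)))
R(L(6, x(2, -4)))² = ((-1 - 1/(4 + 6))/(2*(-5 + 1/(4 + 6))))² = ((-1 - 1/10)/(2*(-5 + 1/10)))² = ((-1 - 1*⅒)/(2*(-5 + ⅒)))² = ((-1 - ⅒)/(2*(-49/10)))² = ((½)*(-10/49)*(-11/10))² = (11/98)² = 121/9604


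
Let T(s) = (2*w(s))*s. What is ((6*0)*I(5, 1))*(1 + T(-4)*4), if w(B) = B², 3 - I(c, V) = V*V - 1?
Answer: 0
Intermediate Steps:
I(c, V) = 4 - V² (I(c, V) = 3 - (V*V - 1) = 3 - (V² - 1) = 3 - (-1 + V²) = 3 + (1 - V²) = 4 - V²)
T(s) = 2*s³ (T(s) = (2*s²)*s = 2*s³)
((6*0)*I(5, 1))*(1 + T(-4)*4) = ((6*0)*(4 - 1*1²))*(1 + (2*(-4)³)*4) = (0*(4 - 1*1))*(1 + (2*(-64))*4) = (0*(4 - 1))*(1 - 128*4) = (0*3)*(1 - 512) = 0*(-511) = 0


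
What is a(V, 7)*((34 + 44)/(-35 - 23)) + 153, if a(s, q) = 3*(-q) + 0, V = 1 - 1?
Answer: 5256/29 ≈ 181.24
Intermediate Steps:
V = 0
a(s, q) = -3*q (a(s, q) = -3*q + 0 = -3*q)
a(V, 7)*((34 + 44)/(-35 - 23)) + 153 = (-3*7)*((34 + 44)/(-35 - 23)) + 153 = -1638/(-58) + 153 = -1638*(-1)/58 + 153 = -21*(-39/29) + 153 = 819/29 + 153 = 5256/29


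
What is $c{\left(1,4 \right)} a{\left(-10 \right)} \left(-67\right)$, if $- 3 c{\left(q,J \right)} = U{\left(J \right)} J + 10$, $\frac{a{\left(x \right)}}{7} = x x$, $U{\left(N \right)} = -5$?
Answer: $- \frac{469000}{3} \approx -1.5633 \cdot 10^{5}$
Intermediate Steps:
$a{\left(x \right)} = 7 x^{2}$ ($a{\left(x \right)} = 7 x x = 7 x^{2}$)
$c{\left(q,J \right)} = - \frac{10}{3} + \frac{5 J}{3}$ ($c{\left(q,J \right)} = - \frac{- 5 J + 10}{3} = - \frac{10 - 5 J}{3} = - \frac{10}{3} + \frac{5 J}{3}$)
$c{\left(1,4 \right)} a{\left(-10 \right)} \left(-67\right) = \left(- \frac{10}{3} + \frac{5}{3} \cdot 4\right) 7 \left(-10\right)^{2} \left(-67\right) = \left(- \frac{10}{3} + \frac{20}{3}\right) 7 \cdot 100 \left(-67\right) = \frac{10}{3} \cdot 700 \left(-67\right) = \frac{7000}{3} \left(-67\right) = - \frac{469000}{3}$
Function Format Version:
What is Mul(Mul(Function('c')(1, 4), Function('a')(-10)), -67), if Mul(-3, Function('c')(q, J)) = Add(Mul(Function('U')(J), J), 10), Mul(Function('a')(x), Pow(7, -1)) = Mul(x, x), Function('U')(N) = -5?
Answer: Rational(-469000, 3) ≈ -1.5633e+5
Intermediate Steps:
Function('a')(x) = Mul(7, Pow(x, 2)) (Function('a')(x) = Mul(7, Mul(x, x)) = Mul(7, Pow(x, 2)))
Function('c')(q, J) = Add(Rational(-10, 3), Mul(Rational(5, 3), J)) (Function('c')(q, J) = Mul(Rational(-1, 3), Add(Mul(-5, J), 10)) = Mul(Rational(-1, 3), Add(10, Mul(-5, J))) = Add(Rational(-10, 3), Mul(Rational(5, 3), J)))
Mul(Mul(Function('c')(1, 4), Function('a')(-10)), -67) = Mul(Mul(Add(Rational(-10, 3), Mul(Rational(5, 3), 4)), Mul(7, Pow(-10, 2))), -67) = Mul(Mul(Add(Rational(-10, 3), Rational(20, 3)), Mul(7, 100)), -67) = Mul(Mul(Rational(10, 3), 700), -67) = Mul(Rational(7000, 3), -67) = Rational(-469000, 3)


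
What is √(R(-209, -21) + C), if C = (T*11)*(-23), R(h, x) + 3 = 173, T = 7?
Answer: I*√1601 ≈ 40.013*I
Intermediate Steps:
R(h, x) = 170 (R(h, x) = -3 + 173 = 170)
C = -1771 (C = (7*11)*(-23) = 77*(-23) = -1771)
√(R(-209, -21) + C) = √(170 - 1771) = √(-1601) = I*√1601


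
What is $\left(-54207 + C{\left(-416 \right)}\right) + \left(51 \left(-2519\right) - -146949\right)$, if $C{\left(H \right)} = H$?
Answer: $-36143$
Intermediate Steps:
$\left(-54207 + C{\left(-416 \right)}\right) + \left(51 \left(-2519\right) - -146949\right) = \left(-54207 - 416\right) + \left(51 \left(-2519\right) - -146949\right) = -54623 + \left(-128469 + 146949\right) = -54623 + 18480 = -36143$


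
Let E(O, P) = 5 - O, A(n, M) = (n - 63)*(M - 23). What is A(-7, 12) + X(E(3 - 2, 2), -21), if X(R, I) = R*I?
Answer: 686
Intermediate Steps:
A(n, M) = (-63 + n)*(-23 + M)
X(R, I) = I*R
A(-7, 12) + X(E(3 - 2, 2), -21) = (1449 - 63*12 - 23*(-7) + 12*(-7)) - 21*(5 - (3 - 2)) = (1449 - 756 + 161 - 84) - 21*(5 - 1*1) = 770 - 21*(5 - 1) = 770 - 21*4 = 770 - 84 = 686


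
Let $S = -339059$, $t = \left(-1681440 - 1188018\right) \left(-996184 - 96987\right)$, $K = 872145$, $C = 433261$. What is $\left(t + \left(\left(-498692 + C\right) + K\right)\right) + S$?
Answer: $3136808738973$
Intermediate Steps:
$t = 3136808271318$ ($t = \left(-2869458\right) \left(-1093171\right) = 3136808271318$)
$\left(t + \left(\left(-498692 + C\right) + K\right)\right) + S = \left(3136808271318 + \left(\left(-498692 + 433261\right) + 872145\right)\right) - 339059 = \left(3136808271318 + \left(-65431 + 872145\right)\right) - 339059 = \left(3136808271318 + 806714\right) - 339059 = 3136809078032 - 339059 = 3136808738973$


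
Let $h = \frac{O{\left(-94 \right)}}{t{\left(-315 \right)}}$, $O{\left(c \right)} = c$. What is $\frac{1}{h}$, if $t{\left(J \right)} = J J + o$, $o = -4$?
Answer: $- \frac{99221}{94} \approx -1055.5$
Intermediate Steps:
$t{\left(J \right)} = -4 + J^{2}$ ($t{\left(J \right)} = J J - 4 = J^{2} - 4 = -4 + J^{2}$)
$h = - \frac{94}{99221}$ ($h = - \frac{94}{-4 + \left(-315\right)^{2}} = - \frac{94}{-4 + 99225} = - \frac{94}{99221} \approx -0.00094738$)
$\frac{1}{h} = \frac{1}{- \frac{94}{99221}} = - \frac{99221}{94}$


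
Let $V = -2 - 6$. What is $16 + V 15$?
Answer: $-104$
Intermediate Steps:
$V = -8$ ($V = -2 - 6 = -8$)
$16 + V 15 = 16 - 120 = -104$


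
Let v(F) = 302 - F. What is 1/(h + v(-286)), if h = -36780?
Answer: -1/36192 ≈ -2.7630e-5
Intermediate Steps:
1/(h + v(-286)) = 1/(-36780 + (302 - 1*(-286))) = 1/(-36780 + (302 + 286)) = 1/(-36780 + 588) = 1/(-36192) = -1/36192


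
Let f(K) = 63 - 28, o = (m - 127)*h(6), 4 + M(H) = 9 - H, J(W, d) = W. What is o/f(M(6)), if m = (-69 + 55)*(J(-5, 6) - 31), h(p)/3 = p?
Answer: 6786/35 ≈ 193.89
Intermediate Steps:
h(p) = 3*p
M(H) = 5 - H (M(H) = -4 + (9 - H) = 5 - H)
m = 504 (m = (-69 + 55)*(-5 - 31) = -14*(-36) = 504)
o = 6786 (o = (504 - 127)*(3*6) = 377*18 = 6786)
f(K) = 35
o/f(M(6)) = 6786/35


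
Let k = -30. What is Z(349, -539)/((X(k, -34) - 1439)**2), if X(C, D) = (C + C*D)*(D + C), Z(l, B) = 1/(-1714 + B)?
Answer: -1/9460145133453 ≈ -1.0571e-13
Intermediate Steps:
X(C, D) = (C + D)*(C + C*D) (X(C, D) = (C + C*D)*(C + D) = (C + D)*(C + C*D))
Z(349, -539)/((X(k, -34) - 1439)**2) = 1/((-1714 - 539)*((-30*(-30 - 34 + (-34)**2 - 30*(-34)) - 1439)**2)) = 1/((-2253)*((-30*(-30 - 34 + 1156 + 1020) - 1439)**2)) = -1/(2253*(-30*2112 - 1439)**2) = -1/(2253*(-63360 - 1439)**2) = -1/(2253*((-64799)**2)) = -1/2253/4198910401 = -1/2253*1/4198910401 = -1/9460145133453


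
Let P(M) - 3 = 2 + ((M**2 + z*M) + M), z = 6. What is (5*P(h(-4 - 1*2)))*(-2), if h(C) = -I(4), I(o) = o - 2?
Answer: 50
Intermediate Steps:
I(o) = -2 + o
h(C) = -2 (h(C) = -(-2 + 4) = -1*2 = -2)
P(M) = 5 + M**2 + 7*M (P(M) = 3 + (2 + ((M**2 + 6*M) + M)) = 3 + (2 + (M**2 + 7*M)) = 3 + (2 + M**2 + 7*M) = 5 + M**2 + 7*M)
(5*P(h(-4 - 1*2)))*(-2) = (5*(5 + (-2)**2 + 7*(-2)))*(-2) = (5*(5 + 4 - 14))*(-2) = (5*(-5))*(-2) = -25*(-2) = 50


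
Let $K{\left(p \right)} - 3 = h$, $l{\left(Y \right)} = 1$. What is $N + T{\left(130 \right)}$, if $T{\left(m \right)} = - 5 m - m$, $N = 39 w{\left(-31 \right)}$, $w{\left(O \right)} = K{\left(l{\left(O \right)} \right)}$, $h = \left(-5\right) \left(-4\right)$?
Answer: $117$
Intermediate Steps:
$h = 20$
$K{\left(p \right)} = 23$ ($K{\left(p \right)} = 3 + 20 = 23$)
$w{\left(O \right)} = 23$
$N = 897$ ($N = 39 \cdot 23 = 897$)
$T{\left(m \right)} = - 6 m$
$N + T{\left(130 \right)} = 897 - 780 = 117$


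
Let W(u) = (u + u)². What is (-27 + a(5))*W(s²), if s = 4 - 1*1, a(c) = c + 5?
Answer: -5508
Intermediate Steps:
a(c) = 5 + c
s = 3 (s = 4 - 1 = 3)
W(u) = 4*u² (W(u) = (2*u)² = 4*u²)
(-27 + a(5))*W(s²) = (-27 + (5 + 5))*(4*(3²)²) = (-27 + 10)*(4*9²) = -68*81 = -17*324 = -5508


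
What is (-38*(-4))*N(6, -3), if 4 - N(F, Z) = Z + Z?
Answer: 1520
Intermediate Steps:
N(F, Z) = 4 - 2*Z (N(F, Z) = 4 - (Z + Z) = 4 - 2*Z)
(-38*(-4))*N(6, -3) = (-38*(-4))*(4 - 2*(-3)) = 152*(4 + 6) = 152*10 = 1520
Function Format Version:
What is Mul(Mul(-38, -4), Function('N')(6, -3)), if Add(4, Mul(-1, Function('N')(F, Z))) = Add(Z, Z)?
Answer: 1520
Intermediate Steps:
Function('N')(F, Z) = Add(4, Mul(-2, Z)) (Function('N')(F, Z) = Add(4, Mul(-1, Add(Z, Z))) = Add(4, Mul(-1, Mul(2, Z))) = Add(4, Mul(-2, Z)))
Mul(Mul(-38, -4), Function('N')(6, -3)) = Mul(Mul(-38, -4), Add(4, Mul(-2, -3))) = Mul(152, Add(4, 6)) = Mul(152, 10) = 1520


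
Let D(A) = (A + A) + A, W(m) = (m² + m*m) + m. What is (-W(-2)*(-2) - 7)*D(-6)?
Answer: -90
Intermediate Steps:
W(m) = m + 2*m² (W(m) = (m² + m²) + m = 2*m² + m = m + 2*m²)
D(A) = 3*A (D(A) = 2*A + A = 3*A)
(-W(-2)*(-2) - 7)*D(-6) = (-(-2)*(1 + 2*(-2))*(-2) - 7)*(3*(-6)) = (-(-2)*(1 - 4)*(-2) - 7)*(-18) = (-(-2)*(-3)*(-2) - 7)*(-18) = (-1*6*(-2) - 7)*(-18) = (-6*(-2) - 7)*(-18) = (12 - 7)*(-18) = 5*(-18) = -90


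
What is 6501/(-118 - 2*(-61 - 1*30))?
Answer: 6501/64 ≈ 101.58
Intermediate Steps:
6501/(-118 - 2*(-61 - 1*30)) = 6501/(-118 - 2*(-61 - 30)) = 6501/(-118 - 2*(-91)) = 6501/(-118 + 182) = 6501/64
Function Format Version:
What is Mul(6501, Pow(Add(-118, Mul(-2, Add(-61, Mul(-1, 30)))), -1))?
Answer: Rational(6501, 64) ≈ 101.58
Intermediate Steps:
Mul(6501, Pow(Add(-118, Mul(-2, Add(-61, Mul(-1, 30)))), -1)) = Mul(6501, Pow(Add(-118, Mul(-2, Add(-61, -30))), -1)) = Mul(6501, Pow(Add(-118, Mul(-2, -91)), -1)) = Mul(6501, Pow(Add(-118, 182), -1)) = Mul(6501, Pow(64, -1)) = Mul(6501, Rational(1, 64)) = Rational(6501, 64)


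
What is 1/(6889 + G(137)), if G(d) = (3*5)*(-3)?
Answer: 1/6844 ≈ 0.00014611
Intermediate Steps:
G(d) = -45 (G(d) = 15*(-3) = -45)
1/(6889 + G(137)) = 1/(6889 - 45) = 1/6844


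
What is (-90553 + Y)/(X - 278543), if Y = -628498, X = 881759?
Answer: -719051/603216 ≈ -1.1920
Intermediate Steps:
(-90553 + Y)/(X - 278543) = (-90553 - 628498)/(881759 - 278543) = -719051/603216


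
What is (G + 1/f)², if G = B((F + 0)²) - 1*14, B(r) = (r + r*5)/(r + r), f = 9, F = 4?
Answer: 9604/81 ≈ 118.57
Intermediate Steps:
B(r) = 3 (B(r) = (r + 5*r)/((2*r)) = (6*r)*(1/(2*r)) = 3)
G = -11 (G = 3 - 1*14 = 3 - 14 = -11)
(G + 1/f)² = (-11 + 1/9)² = (-11 + ⅑)² = (-98/9)² = 9604/81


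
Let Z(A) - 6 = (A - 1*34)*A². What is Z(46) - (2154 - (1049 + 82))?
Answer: 24375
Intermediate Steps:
Z(A) = 6 + A²*(-34 + A) (Z(A) = 6 + (A - 1*34)*A² = 6 + (A - 34)*A² = 6 + (-34 + A)*A² = 6 + A²*(-34 + A))
Z(46) - (2154 - (1049 + 82)) = (6 + 46³ - 34*46²) - (2154 - (1049 + 82)) = (6 + 97336 - 34*2116) - (2154 - 1*1131) = (6 + 97336 - 71944) - (2154 - 1131) = 25398 - 1*1023 = 25398 - 1023 = 24375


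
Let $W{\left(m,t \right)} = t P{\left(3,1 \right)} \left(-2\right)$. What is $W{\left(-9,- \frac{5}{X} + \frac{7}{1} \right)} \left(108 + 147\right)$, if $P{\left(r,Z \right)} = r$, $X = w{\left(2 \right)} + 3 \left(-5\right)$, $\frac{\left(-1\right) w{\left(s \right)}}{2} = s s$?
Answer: $- \frac{253980}{23} \approx -11043.0$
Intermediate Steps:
$w{\left(s \right)} = - 2 s^{2}$ ($w{\left(s \right)} = - 2 s s = - 2 s^{2}$)
$X = -23$ ($X = - 2 \cdot 2^{2} + 3 \left(-5\right) = \left(-2\right) 4 - 15 = -8 - 15 = -23$)
$W{\left(m,t \right)} = - 6 t$ ($W{\left(m,t \right)} = t 3 \left(-2\right) = 3 t \left(-2\right) = - 6 t$)
$W{\left(-9,- \frac{5}{X} + \frac{7}{1} \right)} \left(108 + 147\right) = - 6 \left(- \frac{5}{-23} + \frac{7}{1}\right) \left(108 + 147\right) = - 6 \left(\left(-5\right) \left(- \frac{1}{23}\right) + 7 \cdot 1\right) 255 = - 6 \left(\frac{5}{23} + 7\right) 255 = \left(-6\right) \frac{166}{23} \cdot 255 = \left(- \frac{996}{23}\right) 255 = - \frac{253980}{23}$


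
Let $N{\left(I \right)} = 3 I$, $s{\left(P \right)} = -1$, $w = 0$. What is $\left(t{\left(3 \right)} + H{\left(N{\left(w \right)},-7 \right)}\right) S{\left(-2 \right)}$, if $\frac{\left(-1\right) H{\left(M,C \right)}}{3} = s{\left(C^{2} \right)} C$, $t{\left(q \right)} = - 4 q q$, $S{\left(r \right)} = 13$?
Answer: $-741$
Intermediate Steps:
$t{\left(q \right)} = - 4 q^{2}$
$H{\left(M,C \right)} = 3 C$ ($H{\left(M,C \right)} = - 3 \left(- C\right) = 3 C$)
$\left(t{\left(3 \right)} + H{\left(N{\left(w \right)},-7 \right)}\right) S{\left(-2 \right)} = \left(- 4 \cdot 3^{2} + 3 \left(-7\right)\right) 13 = \left(\left(-4\right) 9 - 21\right) 13 = \left(-36 - 21\right) 13 = \left(-57\right) 13 = -741$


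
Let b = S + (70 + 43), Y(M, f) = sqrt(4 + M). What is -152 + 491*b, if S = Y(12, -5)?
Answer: 57295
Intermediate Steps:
S = 4 (S = sqrt(4 + 12) = sqrt(16) = 4)
b = 117 (b = 4 + (70 + 43) = 4 + 113 = 117)
-152 + 491*b = -152 + 491*117 = -152 + 57447 = 57295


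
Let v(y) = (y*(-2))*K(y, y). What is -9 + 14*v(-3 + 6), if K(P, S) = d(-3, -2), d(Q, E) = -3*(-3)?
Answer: -765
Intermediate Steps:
d(Q, E) = 9
K(P, S) = 9
v(y) = -18*y (v(y) = (y*(-2))*9 = -2*y*9 = -18*y)
-9 + 14*v(-3 + 6) = -9 + 14*(-18*(-3 + 6)) = -9 + 14*(-18*3) = -9 + 14*(-54) = -9 - 756 = -765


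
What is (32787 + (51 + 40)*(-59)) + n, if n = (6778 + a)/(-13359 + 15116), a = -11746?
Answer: 48168458/1757 ≈ 27415.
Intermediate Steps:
n = -4968/1757 (n = (6778 - 11746)/(-13359 + 15116) = -4968/1757 ≈ -2.8275)
(32787 + (51 + 40)*(-59)) + n = (32787 + (51 + 40)*(-59)) - 4968/1757 = (32787 + 91*(-59)) - 4968/1757 = (32787 - 5369) - 4968/1757 = 27418 - 4968/1757 = 48168458/1757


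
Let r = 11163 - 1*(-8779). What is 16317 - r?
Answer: -3625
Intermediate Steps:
r = 19942 (r = 11163 + 8779 = 19942)
16317 - r = 16317 - 1*19942 = 16317 - 19942 = -3625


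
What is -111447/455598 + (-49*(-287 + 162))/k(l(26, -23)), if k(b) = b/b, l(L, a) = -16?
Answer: 310047367/50622 ≈ 6124.8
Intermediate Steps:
k(b) = 1
-111447/455598 + (-49*(-287 + 162))/k(l(26, -23)) = -111447/455598 - 49*(-287 + 162)/1 = -111447*1/455598 - 49*(-125)*1 = -12383/50622 + 6125*1 = -12383/50622 + 6125 = 310047367/50622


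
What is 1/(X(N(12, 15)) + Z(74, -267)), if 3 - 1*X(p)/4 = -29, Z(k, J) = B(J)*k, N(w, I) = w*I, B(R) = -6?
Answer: -1/316 ≈ -0.0031646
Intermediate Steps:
N(w, I) = I*w
Z(k, J) = -6*k
X(p) = 128 (X(p) = 12 - 4*(-29) = 12 + 116 = 128)
1/(X(N(12, 15)) + Z(74, -267)) = 1/(128 - 6*74) = 1/(128 - 444) = 1/(-316) = -1/316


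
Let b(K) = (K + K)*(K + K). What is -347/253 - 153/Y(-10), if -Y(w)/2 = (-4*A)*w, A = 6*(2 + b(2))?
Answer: -328819/242880 ≈ -1.3538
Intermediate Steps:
b(K) = 4*K**2 (b(K) = (2*K)*(2*K) = 4*K**2)
A = 108 (A = 6*(2 + 4*2**2) = 6*(2 + 4*4) = 6*(2 + 16) = 6*18 = 108)
Y(w) = 864*w (Y(w) = -2*(-4*108)*w = -(-864)*w = 864*w)
-347/253 - 153/Y(-10) = -347/253 - 153/(864*(-10)) = -347*1/253 - 153/(-8640) = -347/253 - 153*(-1/8640) = -347/253 + 17/960 = -328819/242880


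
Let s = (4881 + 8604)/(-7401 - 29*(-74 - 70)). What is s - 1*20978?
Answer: -4511169/215 ≈ -20982.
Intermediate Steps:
s = -899/215 (s = 13485/(-7401 - 29*(-144)) = 13485/(-7401 + 4176) = 13485/(-3225) = 13485*(-1/3225) = -899/215 ≈ -4.1814)
s - 1*20978 = -899/215 - 1*20978 = -899/215 - 20978 = -4511169/215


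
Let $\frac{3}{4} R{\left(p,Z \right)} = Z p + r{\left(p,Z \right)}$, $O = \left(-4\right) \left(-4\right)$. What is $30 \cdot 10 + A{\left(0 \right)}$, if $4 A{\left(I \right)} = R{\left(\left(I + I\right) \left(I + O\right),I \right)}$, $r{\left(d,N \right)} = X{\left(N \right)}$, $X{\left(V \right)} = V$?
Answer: $300$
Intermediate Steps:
$O = 16$
$r{\left(d,N \right)} = N$
$R{\left(p,Z \right)} = \frac{4 Z}{3} + \frac{4 Z p}{3}$ ($R{\left(p,Z \right)} = \frac{4 \left(Z p + Z\right)}{3} = \frac{4 \left(Z + Z p\right)}{3} = \frac{4 Z}{3} + \frac{4 Z p}{3}$)
$A{\left(I \right)} = \frac{I \left(1 + 2 I \left(16 + I\right)\right)}{3}$ ($A{\left(I \right)} = \frac{\frac{4}{3} I \left(1 + \left(I + I\right) \left(I + 16\right)\right)}{4} = \frac{\frac{4}{3} I \left(1 + 2 I \left(16 + I\right)\right)}{4} = \frac{I \left(1 + 2 I \left(16 + I\right)\right)}{3}$)
$30 \cdot 10 + A{\left(0 \right)} = 30 \cdot 10 + \frac{1}{3} \cdot 0 \left(1 + 2 \cdot 0 \left(16 + 0\right)\right) = 300 + \frac{1}{3} \cdot 0 \left(1 + 2 \cdot 0 \cdot 16\right) = 300 + \frac{1}{3} \cdot 0 \left(1 + 0\right) = 300 + \frac{1}{3} \cdot 0 \cdot 1 = 300 + 0 = 300$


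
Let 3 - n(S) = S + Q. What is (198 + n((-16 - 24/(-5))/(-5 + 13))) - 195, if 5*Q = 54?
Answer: -17/5 ≈ -3.4000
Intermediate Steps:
Q = 54/5 (Q = (1/5)*54 = 54/5 ≈ 10.800)
n(S) = -39/5 - S (n(S) = 3 - (S + 54/5) = 3 - (54/5 + S) = 3 + (-54/5 - S) = -39/5 - S)
(198 + n((-16 - 24/(-5))/(-5 + 13))) - 195 = (198 + (-39/5 - (-16 - 24/(-5))/(-5 + 13))) - 195 = (198 + (-39/5 - (-16 - 24*(-1/5))/8)) - 195 = (198 + (-39/5 - (-16 + 24/5)/8)) - 195 = (198 + (-39/5 - (-56)/(5*8))) - 195 = (198 + (-39/5 - 1*(-7/5))) - 195 = (198 + (-39/5 + 7/5)) - 195 = (198 - 32/5) - 195 = 958/5 - 195 = -17/5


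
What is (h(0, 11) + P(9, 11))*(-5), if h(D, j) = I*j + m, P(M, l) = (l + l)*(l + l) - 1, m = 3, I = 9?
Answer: -2925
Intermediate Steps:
P(M, l) = -1 + 4*l² (P(M, l) = (2*l)*(2*l) - 1 = 4*l² - 1 = -1 + 4*l²)
h(D, j) = 3 + 9*j (h(D, j) = 9*j + 3 = 3 + 9*j)
(h(0, 11) + P(9, 11))*(-5) = ((3 + 9*11) + (-1 + 4*11²))*(-5) = ((3 + 99) + (-1 + 4*121))*(-5) = (102 + (-1 + 484))*(-5) = (102 + 483)*(-5) = 585*(-5) = -2925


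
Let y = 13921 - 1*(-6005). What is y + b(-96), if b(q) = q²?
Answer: 29142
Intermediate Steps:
y = 19926 (y = 13921 + 6005 = 19926)
y + b(-96) = 19926 + (-96)² = 19926 + 9216 = 29142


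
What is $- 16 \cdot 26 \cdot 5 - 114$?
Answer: $-2194$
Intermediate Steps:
$- 16 \cdot 26 \cdot 5 - 114 = \left(-16\right) 130 - 114 = -2080 - 114 = -2194$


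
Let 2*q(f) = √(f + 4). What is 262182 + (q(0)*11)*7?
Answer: 262259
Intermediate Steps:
q(f) = √(4 + f)/2 (q(f) = √(f + 4)/2 = √(4 + f)/2)
262182 + (q(0)*11)*7 = 262182 + ((√(4 + 0)/2)*11)*7 = 262182 + ((√4/2)*11)*7 = 262182 + (((½)*2)*11)*7 = 262182 + (1*11)*7 = 262182 + 11*7 = 262182 + 77 = 262259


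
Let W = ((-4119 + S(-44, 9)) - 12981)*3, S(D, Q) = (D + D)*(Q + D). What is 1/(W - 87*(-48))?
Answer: -1/37884 ≈ -2.6396e-5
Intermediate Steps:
S(D, Q) = 2*D*(D + Q) (S(D, Q) = (2*D)*(D + Q) = 2*D*(D + Q))
W = -42060 (W = ((-4119 + 2*(-44)*(-44 + 9)) - 12981)*3 = ((-4119 + 2*(-44)*(-35)) - 12981)*3 = ((-4119 + 3080) - 12981)*3 = (-1039 - 12981)*3 = -14020*3 = -42060)
1/(W - 87*(-48)) = 1/(-42060 - 87*(-48)) = 1/(-42060 + 4176) = 1/(-37884) = -1/37884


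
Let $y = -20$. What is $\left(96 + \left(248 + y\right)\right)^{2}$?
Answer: $104976$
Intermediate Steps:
$\left(96 + \left(248 + y\right)\right)^{2} = \left(96 + \left(248 - 20\right)\right)^{2} = \left(96 + 228\right)^{2} = 324^{2} = 104976$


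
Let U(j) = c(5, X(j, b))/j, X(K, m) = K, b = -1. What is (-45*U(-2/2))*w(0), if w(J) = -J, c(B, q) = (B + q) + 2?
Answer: 0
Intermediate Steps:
c(B, q) = 2 + B + q
U(j) = (7 + j)/j (U(j) = (2 + 5 + j)/j = (7 + j)/j)
(-45*U(-2/2))*w(0) = (-45*(7 - 2/2)/((-2/2)))*(-1*0) = -45*(7 - 2*½)/((-2*½))*0 = -45*(7 - 1)/(-1)*0 = -(-45)*6*0 = -45*(-6)*0 = 270*0 = 0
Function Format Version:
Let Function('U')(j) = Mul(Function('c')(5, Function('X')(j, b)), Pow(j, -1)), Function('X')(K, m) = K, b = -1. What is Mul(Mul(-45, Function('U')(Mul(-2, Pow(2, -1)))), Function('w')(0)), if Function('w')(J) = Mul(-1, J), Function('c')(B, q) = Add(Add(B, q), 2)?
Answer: 0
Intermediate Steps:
Function('c')(B, q) = Add(2, B, q)
Function('U')(j) = Mul(Pow(j, -1), Add(7, j)) (Function('U')(j) = Mul(Add(2, 5, j), Pow(j, -1)) = Mul(Add(7, j), Pow(j, -1)) = Mul(Pow(j, -1), Add(7, j)))
Mul(Mul(-45, Function('U')(Mul(-2, Pow(2, -1)))), Function('w')(0)) = Mul(Mul(-45, Mul(Pow(Mul(-2, Pow(2, -1)), -1), Add(7, Mul(-2, Pow(2, -1))))), Mul(-1, 0)) = Mul(Mul(-45, Mul(Pow(Mul(-2, Rational(1, 2)), -1), Add(7, Mul(-2, Rational(1, 2))))), 0) = Mul(Mul(-45, Mul(Pow(-1, -1), Add(7, -1))), 0) = Mul(Mul(-45, Mul(-1, 6)), 0) = Mul(Mul(-45, -6), 0) = Mul(270, 0) = 0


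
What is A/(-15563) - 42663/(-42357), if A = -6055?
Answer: 306811968/219733997 ≈ 1.3963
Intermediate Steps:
A/(-15563) - 42663/(-42357) = -6055/(-15563) - 42663/(-42357) = -6055*(-1/15563) - 42663*(-1/42357) = 6055/15563 + 14221/14119 = 306811968/219733997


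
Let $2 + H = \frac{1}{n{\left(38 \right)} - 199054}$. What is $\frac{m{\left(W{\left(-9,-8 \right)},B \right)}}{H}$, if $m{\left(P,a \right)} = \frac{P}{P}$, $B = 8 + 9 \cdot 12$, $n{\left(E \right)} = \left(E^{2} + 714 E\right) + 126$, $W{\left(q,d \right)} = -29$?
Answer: $- \frac{170352}{340705} \approx -0.5$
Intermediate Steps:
$n{\left(E \right)} = 126 + E^{2} + 714 E$
$B = 116$ ($B = 8 + 108 = 116$)
$m{\left(P,a \right)} = 1$
$H = - \frac{340705}{170352}$ ($H = -2 + \frac{1}{\left(126 + 38^{2} + 714 \cdot 38\right) - 199054} = -2 + \frac{1}{\left(126 + 1444 + 27132\right) - 199054} = -2 + \frac{1}{28702 - 199054} = -2 + \frac{1}{-170352} = -2 - \frac{1}{170352} = - \frac{340705}{170352} \approx -2.0$)
$\frac{m{\left(W{\left(-9,-8 \right)},B \right)}}{H} = 1 \frac{1}{- \frac{340705}{170352}} = 1 \left(- \frac{170352}{340705}\right) = - \frac{170352}{340705}$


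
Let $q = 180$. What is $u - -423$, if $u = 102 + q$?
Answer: $705$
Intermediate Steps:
$u = 282$ ($u = 102 + 180 = 282$)
$u - -423 = 282 - -423 = 282 + 423 = 705$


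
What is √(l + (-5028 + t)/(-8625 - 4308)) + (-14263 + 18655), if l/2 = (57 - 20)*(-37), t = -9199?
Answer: 4392 + I*√50864521899/4311 ≈ 4392.0 + 52.315*I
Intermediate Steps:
l = -2738 (l = 2*((57 - 20)*(-37)) = 2*(37*(-37)) = 2*(-1369) = -2738)
√(l + (-5028 + t)/(-8625 - 4308)) + (-14263 + 18655) = √(-2738 + (-5028 - 9199)/(-8625 - 4308)) + (-14263 + 18655) = √(-2738 - 14227/(-12933)) + 4392 = √(-2738 - 14227*(-1/12933)) + 4392 = √(-2738 + 14227/12933) + 4392 = √(-35396327/12933) + 4392 = I*√50864521899/4311 + 4392 = 4392 + I*√50864521899/4311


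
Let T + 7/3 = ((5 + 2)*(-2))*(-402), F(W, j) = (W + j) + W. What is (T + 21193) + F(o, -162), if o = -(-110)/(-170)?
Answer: 1359424/51 ≈ 26655.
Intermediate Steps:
o = -11/17 (o = -(-110)*(-1)/170 = -1*11/17 = -11/17 ≈ -0.64706)
F(W, j) = j + 2*W
T = 16877/3 (T = -7/3 + ((5 + 2)*(-2))*(-402) = -7/3 + (7*(-2))*(-402) = -7/3 - 14*(-402) = -7/3 + 5628 = 16877/3 ≈ 5625.7)
(T + 21193) + F(o, -162) = (16877/3 + 21193) + (-162 + 2*(-11/17)) = 80456/3 + (-162 - 22/17) = 80456/3 - 2776/17 = 1359424/51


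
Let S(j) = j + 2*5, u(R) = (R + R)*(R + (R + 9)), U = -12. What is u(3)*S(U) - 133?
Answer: -313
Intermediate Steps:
u(R) = 2*R*(9 + 2*R) (u(R) = (2*R)*(R + (9 + R)) = (2*R)*(9 + 2*R) = 2*R*(9 + 2*R))
S(j) = 10 + j (S(j) = j + 10 = 10 + j)
u(3)*S(U) - 133 = (2*3*(9 + 2*3))*(10 - 12) - 133 = (2*3*(9 + 6))*(-2) - 133 = (2*3*15)*(-2) - 133 = 90*(-2) - 133 = -180 - 133 = -313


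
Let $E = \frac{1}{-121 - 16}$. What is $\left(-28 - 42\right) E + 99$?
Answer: $\frac{13633}{137} \approx 99.511$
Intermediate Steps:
$E = - \frac{1}{137}$ ($E = \frac{1}{-137} = - \frac{1}{137} \approx -0.0072993$)
$\left(-28 - 42\right) E + 99 = \left(-28 - 42\right) \left(- \frac{1}{137}\right) + 99 = \left(-70\right) \left(- \frac{1}{137}\right) + 99 = \frac{70}{137} + 99 = \frac{13633}{137}$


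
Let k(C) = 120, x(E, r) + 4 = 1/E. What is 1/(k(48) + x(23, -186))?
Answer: 23/2669 ≈ 0.0086175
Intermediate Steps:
x(E, r) = -4 + 1/E
1/(k(48) + x(23, -186)) = 1/(120 + (-4 + 1/23)) = 1/(120 - 91/23) = 1/(2669/23) = 23/2669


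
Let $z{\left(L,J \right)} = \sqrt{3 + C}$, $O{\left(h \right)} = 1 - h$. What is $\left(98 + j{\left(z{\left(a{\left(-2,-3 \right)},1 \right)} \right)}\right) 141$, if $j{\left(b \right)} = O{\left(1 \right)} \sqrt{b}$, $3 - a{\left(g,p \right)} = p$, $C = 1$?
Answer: $13818$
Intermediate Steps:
$a{\left(g,p \right)} = 3 - p$
$z{\left(L,J \right)} = 2$ ($z{\left(L,J \right)} = \sqrt{3 + 1} = \sqrt{4} = 2$)
$j{\left(b \right)} = 0$ ($j{\left(b \right)} = \left(1 - 1\right) \sqrt{b} = 0 \sqrt{b} = 0$)
$\left(98 + j{\left(z{\left(a{\left(-2,-3 \right)},1 \right)} \right)}\right) 141 = \left(98 + 0\right) 141 = 98 \cdot 141 = 13818$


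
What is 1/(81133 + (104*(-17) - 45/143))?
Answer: 143/11349150 ≈ 1.2600e-5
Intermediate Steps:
1/(81133 + (104*(-17) - 45/143)) = 1/(81133 + (-1768 - 45*1/143)) = 1/(81133 + (-1768 - 45/143)) = 1/(81133 - 252869/143) = 1/(11349150/143) = 143/11349150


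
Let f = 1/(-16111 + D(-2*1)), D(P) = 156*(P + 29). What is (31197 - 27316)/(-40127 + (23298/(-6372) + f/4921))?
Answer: -241341489655938/2495540421142165 ≈ -0.096709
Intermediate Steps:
D(P) = 4524 + 156*P (D(P) = 156*(29 + P) = 4524 + 156*P)
f = -1/11899 (f = 1/(-16111 + (4524 + 156*(-2*1))) = 1/(-16111 + (4524 + 156*(-2))) = 1/(-16111 + (4524 - 312)) = 1/(-16111 + 4212) = 1/(-11899) = -1/11899 ≈ -8.4041e-5)
(31197 - 27316)/(-40127 + (23298/(-6372) + f/4921)) = (31197 - 27316)/(-40127 + (23298/(-6372) - 1/11899/4921)) = 3881/(-40127 + (23298*(-1/6372) - 1/11899*1/4921)) = 3881/(-40127 + (-3883/1062 - 1/58554979)) = 3881/(-40127 - 227368984519/62185387698) = 3881/(-2495540421142165/62185387698) = 3881*(-62185387698/2495540421142165) = -241341489655938/2495540421142165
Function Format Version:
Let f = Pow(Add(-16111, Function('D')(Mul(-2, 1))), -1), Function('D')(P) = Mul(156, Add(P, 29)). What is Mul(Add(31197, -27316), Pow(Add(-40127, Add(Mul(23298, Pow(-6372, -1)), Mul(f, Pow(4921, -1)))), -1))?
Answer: Rational(-241341489655938, 2495540421142165) ≈ -0.096709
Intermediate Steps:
Function('D')(P) = Add(4524, Mul(156, P)) (Function('D')(P) = Mul(156, Add(29, P)) = Add(4524, Mul(156, P)))
f = Rational(-1, 11899) (f = Pow(Add(-16111, Add(4524, Mul(156, Mul(-2, 1)))), -1) = Pow(Add(-16111, Add(4524, Mul(156, -2))), -1) = Pow(Add(-16111, Add(4524, -312)), -1) = Pow(Add(-16111, 4212), -1) = Pow(-11899, -1) = Rational(-1, 11899) ≈ -8.4041e-5)
Mul(Add(31197, -27316), Pow(Add(-40127, Add(Mul(23298, Pow(-6372, -1)), Mul(f, Pow(4921, -1)))), -1)) = Mul(Add(31197, -27316), Pow(Add(-40127, Add(Mul(23298, Pow(-6372, -1)), Mul(Rational(-1, 11899), Pow(4921, -1)))), -1)) = Mul(3881, Pow(Add(-40127, Add(Mul(23298, Rational(-1, 6372)), Mul(Rational(-1, 11899), Rational(1, 4921)))), -1)) = Mul(3881, Pow(Add(-40127, Add(Rational(-3883, 1062), Rational(-1, 58554979))), -1)) = Mul(3881, Pow(Add(-40127, Rational(-227368984519, 62185387698)), -1)) = Mul(3881, Pow(Rational(-2495540421142165, 62185387698), -1)) = Mul(3881, Rational(-62185387698, 2495540421142165)) = Rational(-241341489655938, 2495540421142165)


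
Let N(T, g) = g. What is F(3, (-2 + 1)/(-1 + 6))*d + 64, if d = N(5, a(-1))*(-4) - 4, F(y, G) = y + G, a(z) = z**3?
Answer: 64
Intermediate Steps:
F(y, G) = G + y
d = 0 (d = (-1)**3*(-4) - 4 = -1*(-4) - 4 = 4 - 4 = 0)
F(3, (-2 + 1)/(-1 + 6))*d + 64 = ((-2 + 1)/(-1 + 6) + 3)*0 + 64 = (-1/5 + 3)*0 + 64 = (14/5)*0 + 64 = 0 + 64 = 64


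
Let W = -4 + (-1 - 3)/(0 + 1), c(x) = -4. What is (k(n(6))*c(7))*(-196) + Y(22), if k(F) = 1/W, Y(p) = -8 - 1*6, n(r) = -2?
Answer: -112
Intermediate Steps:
Y(p) = -14 (Y(p) = -8 - 6 = -14)
W = -8 (W = -4 - 4/1 = -4 - 4*1 = -4 - 4 = -8)
k(F) = -⅛ (k(F) = 1/(-8) = -⅛)
(k(n(6))*c(7))*(-196) + Y(22) = -⅛*(-4)*(-196) - 14 = (½)*(-196) - 14 = -98 - 14 = -112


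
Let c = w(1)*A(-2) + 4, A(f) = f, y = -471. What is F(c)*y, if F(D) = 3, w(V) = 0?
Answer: -1413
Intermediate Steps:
c = 4 (c = 0*(-2) + 4 = 0 + 4 = 4)
F(c)*y = 3*(-471) = -1413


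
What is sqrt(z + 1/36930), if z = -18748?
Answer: I*sqrt(25568989188270)/36930 ≈ 136.92*I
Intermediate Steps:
sqrt(z + 1/36930) = sqrt(-18748 + 1/36930) = sqrt(-692363639/36930) = I*sqrt(25568989188270)/36930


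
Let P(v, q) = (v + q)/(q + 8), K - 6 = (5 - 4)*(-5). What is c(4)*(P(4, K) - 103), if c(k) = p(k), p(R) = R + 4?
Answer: -7376/9 ≈ -819.56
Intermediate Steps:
K = 1 (K = 6 + (5 - 4)*(-5) = 6 + 1*(-5) = 6 - 5 = 1)
p(R) = 4 + R
P(v, q) = (q + v)/(8 + q)
c(k) = 4 + k
c(4)*(P(4, K) - 103) = (4 + 4)*((1 + 4)/(8 + 1) - 103) = 8*(5/9 - 103) = 8*(-922/9) = -7376/9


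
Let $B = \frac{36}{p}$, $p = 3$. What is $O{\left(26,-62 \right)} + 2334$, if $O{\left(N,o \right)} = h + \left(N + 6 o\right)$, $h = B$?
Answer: $2000$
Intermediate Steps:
$B = 12$ ($B = \frac{36}{3} = 36 \cdot \frac{1}{3} = 12$)
$h = 12$
$O{\left(N,o \right)} = 12 + N + 6 o$ ($O{\left(N,o \right)} = 12 + \left(N + 6 o\right) = 12 + N + 6 o$)
$O{\left(26,-62 \right)} + 2334 = \left(12 + 26 + 6 \left(-62\right)\right) + 2334 = \left(12 + 26 - 372\right) + 2334 = -334 + 2334 = 2000$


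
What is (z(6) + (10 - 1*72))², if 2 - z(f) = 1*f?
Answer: 4356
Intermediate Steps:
z(f) = 2 - f
(z(6) + (10 - 1*72))² = ((2 - 1*6) + (10 - 1*72))² = ((2 - 6) + (10 - 72))² = (-4 - 62)² = (-66)² = 4356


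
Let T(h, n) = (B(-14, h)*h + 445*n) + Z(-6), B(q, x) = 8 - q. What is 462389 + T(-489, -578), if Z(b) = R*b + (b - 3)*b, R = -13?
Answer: 194553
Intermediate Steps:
Z(b) = -13*b + b*(-3 + b) (Z(b) = -13*b + (b - 3)*b = -13*b + (-3 + b)*b = -13*b + b*(-3 + b))
T(h, n) = 132 + 22*h + 445*n (T(h, n) = ((8 - 1*(-14))*h + 445*n) - 6*(-16 - 6) = ((8 + 14)*h + 445*n) - 6*(-22) = (22*h + 445*n) + 132 = 132 + 22*h + 445*n)
462389 + T(-489, -578) = 462389 + (132 + 22*(-489) + 445*(-578)) = 462389 + (132 - 10758 - 257210) = 462389 - 267836 = 194553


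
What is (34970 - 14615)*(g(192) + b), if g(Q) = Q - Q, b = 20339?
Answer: 414000345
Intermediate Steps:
g(Q) = 0
(34970 - 14615)*(g(192) + b) = (34970 - 14615)*(0 + 20339) = 20355*20339 = 414000345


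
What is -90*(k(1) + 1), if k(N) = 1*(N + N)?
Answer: -270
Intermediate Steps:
k(N) = 2*N (k(N) = 1*(2*N) = 2*N)
-90*(k(1) + 1) = -90*(2*1 + 1) = -90*(2 + 1) = -90*3 = -270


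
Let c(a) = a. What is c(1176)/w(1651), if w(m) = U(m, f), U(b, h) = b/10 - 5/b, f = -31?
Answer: 2773680/389393 ≈ 7.1231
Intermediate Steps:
U(b, h) = -5/b + b/10 (U(b, h) = b*(⅒) - 5/b = b/10 - 5/b = -5/b + b/10)
w(m) = -5/m + m/10
c(1176)/w(1651) = 1176/(-5/1651 + (⅒)*1651) = 1176/(-5*1/1651 + 1651/10) = 1176/(-5/1651 + 1651/10) = 1176/(2725751/16510) = 1176*(16510/2725751) = 2773680/389393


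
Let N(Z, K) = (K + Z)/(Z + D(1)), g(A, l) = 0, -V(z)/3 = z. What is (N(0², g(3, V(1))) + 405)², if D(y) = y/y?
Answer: 164025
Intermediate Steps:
V(z) = -3*z
D(y) = 1
N(Z, K) = (K + Z)/(1 + Z) (N(Z, K) = (K + Z)/(Z + 1) = (K + Z)/(1 + Z))
(N(0², g(3, V(1))) + 405)² = ((0 + 0²)/(1 + 0²) + 405)² = ((0 + 0)/(1 + 0) + 405)² = (0/1 + 405)² = (1*0 + 405)² = (0 + 405)² = 405² = 164025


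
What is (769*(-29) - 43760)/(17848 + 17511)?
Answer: -66061/35359 ≈ -1.8683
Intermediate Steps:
(769*(-29) - 43760)/(17848 + 17511) = (-22301 - 43760)/35359 = -66061*1/35359 = -66061/35359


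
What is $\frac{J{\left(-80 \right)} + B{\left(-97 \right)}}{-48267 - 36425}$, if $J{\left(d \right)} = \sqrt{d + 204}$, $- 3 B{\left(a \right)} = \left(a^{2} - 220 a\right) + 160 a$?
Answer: $\frac{15229}{254076} - \frac{\sqrt{31}}{42346} \approx 0.059807$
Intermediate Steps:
$B{\left(a \right)} = 20 a - \frac{a^{2}}{3}$ ($B{\left(a \right)} = - \frac{\left(a^{2} - 220 a\right) + 160 a}{3} = - \frac{a^{2} - 60 a}{3} = 20 a - \frac{a^{2}}{3}$)
$J{\left(d \right)} = \sqrt{204 + d}$
$\frac{J{\left(-80 \right)} + B{\left(-97 \right)}}{-48267 - 36425} = \frac{\sqrt{204 - 80} + \frac{1}{3} \left(-97\right) \left(60 - -97\right)}{-48267 - 36425} = \frac{\sqrt{124} + \frac{1}{3} \left(-97\right) \left(60 + 97\right)}{-84692} = \left(2 \sqrt{31} + \frac{1}{3} \left(-97\right) 157\right) \left(- \frac{1}{84692}\right) = \left(2 \sqrt{31} - \frac{15229}{3}\right) \left(- \frac{1}{84692}\right) = \left(- \frac{15229}{3} + 2 \sqrt{31}\right) \left(- \frac{1}{84692}\right) = \frac{15229}{254076} - \frac{\sqrt{31}}{42346}$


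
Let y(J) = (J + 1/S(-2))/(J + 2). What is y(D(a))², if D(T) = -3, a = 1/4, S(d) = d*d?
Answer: 121/16 ≈ 7.5625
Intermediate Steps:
S(d) = d²
a = ¼ (a = 1*(¼) = ¼ ≈ 0.25000)
y(J) = (¼ + J)/(2 + J) (y(J) = (J + 1/((-2)²))/(J + 2) = (J + 1/4)/(2 + J) = (J + ¼)/(2 + J) = (¼ + J)/(2 + J))
y(D(a))² = ((¼ - 3)/(2 - 3))² = (-11/4/(-1))² = (-1*(-11/4))² = (11/4)² = 121/16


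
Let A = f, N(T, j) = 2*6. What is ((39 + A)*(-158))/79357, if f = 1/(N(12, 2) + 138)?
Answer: -462229/5951775 ≈ -0.077662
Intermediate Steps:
N(T, j) = 12
f = 1/150 (f = 1/(12 + 138) = 1/150 ≈ 0.0066667)
A = 1/150 ≈ 0.0066667
((39 + A)*(-158))/79357 = ((39 + 1/150)*(-158))/79357 = ((5851/150)*(-158))*(1/79357) = -462229/75*1/79357 = -462229/5951775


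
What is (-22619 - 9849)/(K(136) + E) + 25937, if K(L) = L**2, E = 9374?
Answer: 361415861/13935 ≈ 25936.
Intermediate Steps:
(-22619 - 9849)/(K(136) + E) + 25937 = (-22619 - 9849)/(136**2 + 9374) + 25937 = -32468/(18496 + 9374) + 25937 = -32468/27870 + 25937 = -32468*1/27870 + 25937 = -16234/13935 + 25937 = 361415861/13935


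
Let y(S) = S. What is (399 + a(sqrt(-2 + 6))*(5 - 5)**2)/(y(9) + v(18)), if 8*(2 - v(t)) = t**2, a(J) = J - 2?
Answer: -798/59 ≈ -13.525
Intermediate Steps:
a(J) = -2 + J
v(t) = 2 - t**2/8
(399 + a(sqrt(-2 + 6))*(5 - 5)**2)/(y(9) + v(18)) = (399 + (-2 + sqrt(-2 + 6))*(5 - 5)**2)/(9 + (2 - 1/8*18**2)) = (399 + (-2 + sqrt(4))*0**2)/(9 + (2 - 1/8*324)) = (399 + (-2 + 2)*0)/(9 + (2 - 81/2)) = (399 + 0*0)/(9 - 77/2) = (399 + 0)/(-59/2) = 399*(-2/59) = -798/59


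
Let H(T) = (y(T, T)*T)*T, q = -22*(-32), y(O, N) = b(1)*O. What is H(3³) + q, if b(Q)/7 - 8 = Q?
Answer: 1240733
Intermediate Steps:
b(Q) = 56 + 7*Q
y(O, N) = 63*O (y(O, N) = (56 + 7*1)*O = (56 + 7)*O = 63*O)
q = 704
H(T) = 63*T³ (H(T) = ((63*T)*T)*T = (63*T²)*T = 63*T³)
H(3³) + q = 63*(3³)³ + 704 = 63*27³ + 704 = 63*19683 + 704 = 1240029 + 704 = 1240733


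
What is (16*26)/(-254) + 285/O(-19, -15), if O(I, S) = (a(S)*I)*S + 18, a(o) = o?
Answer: -307217/180213 ≈ -1.7047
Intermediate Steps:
O(I, S) = 18 + I*S² (O(I, S) = (S*I)*S + 18 = (I*S)*S + 18 = I*S² + 18 = 18 + I*S²)
(16*26)/(-254) + 285/O(-19, -15) = (16*26)/(-254) + 285/(18 - 19*(-15)²) = 416*(-1/254) + 285/(18 - 19*225) = -208/127 + 285/(18 - 4275) = -208/127 + 285/(-4257) = -208/127 + 285*(-1/4257) = -208/127 - 95/1419 = -307217/180213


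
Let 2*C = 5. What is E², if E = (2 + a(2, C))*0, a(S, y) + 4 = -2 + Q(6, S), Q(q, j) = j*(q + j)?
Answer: 0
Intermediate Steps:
Q(q, j) = j*(j + q)
C = 5/2 (C = (½)*5 = 5/2 ≈ 2.5000)
a(S, y) = -6 + S*(6 + S) (a(S, y) = -4 + (-2 + S*(S + 6)) = -4 + (-2 + S*(6 + S)) = -6 + S*(6 + S))
E = 0 (E = (2 + (-6 + 2*(6 + 2)))*0 = (2 + (-6 + 2*8))*0 = (2 + (-6 + 16))*0 = (2 + 10)*0 = 12*0 = 0)
E² = 0² = 0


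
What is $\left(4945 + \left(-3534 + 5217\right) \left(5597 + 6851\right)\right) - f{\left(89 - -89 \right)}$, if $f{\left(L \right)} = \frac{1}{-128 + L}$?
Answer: $\frac{1047746449}{50} \approx 2.0955 \cdot 10^{7}$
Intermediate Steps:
$\left(4945 + \left(-3534 + 5217\right) \left(5597 + 6851\right)\right) - f{\left(89 - -89 \right)} = \left(4945 + \left(-3534 + 5217\right) \left(5597 + 6851\right)\right) - \frac{1}{-128 + \left(89 - -89\right)} = \left(4945 + 1683 \cdot 12448\right) - \frac{1}{-128 + \left(89 + 89\right)} = \left(4945 + 20949984\right) - \frac{1}{-128 + 178} = 20954929 - \frac{1}{50} = \frac{1047746449}{50}$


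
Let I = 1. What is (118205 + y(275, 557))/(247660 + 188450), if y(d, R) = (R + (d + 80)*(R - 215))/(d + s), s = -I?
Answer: 32510137/119494140 ≈ 0.27206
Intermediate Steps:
s = -1 (s = -1*1 = -1)
y(d, R) = (R + (-215 + R)*(80 + d))/(-1 + d) (y(d, R) = (R + (d + 80)*(R - 215))/(d - 1) = (R + (80 + d)*(-215 + R))/(-1 + d) = (R + (-215 + R)*(80 + d))/(-1 + d))
(118205 + y(275, 557))/(247660 + 188450) = (118205 + (-17200 - 215*275 + 81*557 + 557*275)/(-1 + 275))/(247660 + 188450) = (118205 + (-17200 - 59125 + 45117 + 153175)/274)/436110 = (118205 + (1/274)*121967)*(1/436110) = (118205 + 121967/274)*(1/436110) = (32510137/274)*(1/436110) = 32510137/119494140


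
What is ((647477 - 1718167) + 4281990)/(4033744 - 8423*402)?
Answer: 1605650/323849 ≈ 4.9580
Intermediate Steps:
((647477 - 1718167) + 4281990)/(4033744 - 8423*402) = (-1070690 + 4281990)/(4033744 - 3386046) = 3211300/647698 = 3211300*(1/647698) = 1605650/323849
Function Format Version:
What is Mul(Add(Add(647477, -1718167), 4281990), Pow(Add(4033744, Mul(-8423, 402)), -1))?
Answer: Rational(1605650, 323849) ≈ 4.9580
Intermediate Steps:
Mul(Add(Add(647477, -1718167), 4281990), Pow(Add(4033744, Mul(-8423, 402)), -1)) = Mul(Add(-1070690, 4281990), Pow(Add(4033744, -3386046), -1)) = Mul(3211300, Pow(647698, -1)) = Mul(3211300, Rational(1, 647698)) = Rational(1605650, 323849)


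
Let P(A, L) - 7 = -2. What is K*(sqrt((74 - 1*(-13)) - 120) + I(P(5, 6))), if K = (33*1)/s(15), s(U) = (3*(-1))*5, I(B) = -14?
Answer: 154/5 - 11*I*sqrt(33)/5 ≈ 30.8 - 12.638*I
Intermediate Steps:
P(A, L) = 5 (P(A, L) = 7 - 2 = 5)
s(U) = -15 (s(U) = -3*5 = -15)
K = -11/5 (K = (33*1)/(-15) = 33*(-1/15) = -11/5 ≈ -2.2000)
K*(sqrt((74 - 1*(-13)) - 120) + I(P(5, 6))) = -11*(sqrt((74 - 1*(-13)) - 120) - 14)/5 = -11*(sqrt((74 + 13) - 120) - 14)/5 = -11*(sqrt(87 - 120) - 14)/5 = -11*(sqrt(-33) - 14)/5 = -11*(I*sqrt(33) - 14)/5 = -11*(-14 + I*sqrt(33))/5 = 154/5 - 11*I*sqrt(33)/5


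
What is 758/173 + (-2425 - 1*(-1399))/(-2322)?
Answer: 35881/7439 ≈ 4.8234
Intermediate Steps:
758/173 + (-2425 - 1*(-1399))/(-2322) = 758*(1/173) + (-2425 + 1399)*(-1/2322) = 758/173 - 1026*(-1/2322) = 758/173 + 19/43 = 35881/7439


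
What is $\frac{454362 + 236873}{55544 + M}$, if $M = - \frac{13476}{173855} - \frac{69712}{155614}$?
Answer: $\frac{322428615261775}{25908418370132} \approx 12.445$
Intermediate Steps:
$M = - \frac{245117828}{466452965}$ ($M = \left(-13476\right) \frac{1}{173855} - \frac{34856}{77807} = - \frac{13476}{173855} - \frac{34856}{77807} = - \frac{245117828}{466452965} \approx -0.52549$)
$\frac{454362 + 236873}{55544 + M} = \frac{454362 + 236873}{55544 - \frac{245117828}{466452965}} = \frac{691235}{\frac{25908418370132}{466452965}} = 691235 \cdot \frac{466452965}{25908418370132} = \frac{322428615261775}{25908418370132}$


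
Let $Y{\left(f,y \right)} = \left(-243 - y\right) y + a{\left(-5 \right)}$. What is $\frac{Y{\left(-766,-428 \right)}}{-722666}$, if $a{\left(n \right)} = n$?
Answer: $\frac{79185}{722666} \approx 0.10957$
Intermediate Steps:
$Y{\left(f,y \right)} = -5 + y \left(-243 - y\right)$ ($Y{\left(f,y \right)} = \left(-243 - y\right) y - 5 = y \left(-243 - y\right) - 5 = -5 + y \left(-243 - y\right)$)
$\frac{Y{\left(-766,-428 \right)}}{-722666} = \frac{-5 - \left(-428\right)^{2} - -104004}{-722666} = \left(-5 - 183184 + 104004\right) \left(- \frac{1}{722666}\right) = \left(-79185\right) \left(- \frac{1}{722666}\right) = \frac{79185}{722666}$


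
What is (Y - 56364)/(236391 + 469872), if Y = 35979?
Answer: -6795/235421 ≈ -0.028863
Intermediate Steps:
(Y - 56364)/(236391 + 469872) = (35979 - 56364)/(236391 + 469872) = -20385/706263 = -20385*1/706263 = -6795/235421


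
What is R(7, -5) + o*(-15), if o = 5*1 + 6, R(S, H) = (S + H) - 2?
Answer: -165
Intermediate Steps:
R(S, H) = -2 + H + S (R(S, H) = (H + S) - 2 = -2 + H + S)
o = 11 (o = 5 + 6 = 11)
R(7, -5) + o*(-15) = (-2 - 5 + 7) + 11*(-15) = 0 - 165 = -165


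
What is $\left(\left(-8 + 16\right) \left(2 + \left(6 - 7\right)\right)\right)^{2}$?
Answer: $64$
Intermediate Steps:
$\left(\left(-8 + 16\right) \left(2 + \left(6 - 7\right)\right)\right)^{2} = \left(8 \left(2 + \left(6 - 7\right)\right)\right)^{2} = \left(8 \left(2 - 1\right)\right)^{2} = \left(8 \cdot 1\right)^{2} = 8^{2} = 64$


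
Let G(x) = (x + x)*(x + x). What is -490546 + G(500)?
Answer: 509454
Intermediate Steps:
G(x) = 4*x² (G(x) = (2*x)*(2*x) = 4*x²)
-490546 + G(500) = -490546 + 4*500² = -490546 + 4*250000 = -490546 + 1000000 = 509454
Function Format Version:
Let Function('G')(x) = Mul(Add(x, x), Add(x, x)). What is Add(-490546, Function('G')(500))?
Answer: 509454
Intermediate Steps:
Function('G')(x) = Mul(4, Pow(x, 2)) (Function('G')(x) = Mul(Mul(2, x), Mul(2, x)) = Mul(4, Pow(x, 2)))
Add(-490546, Function('G')(500)) = Add(-490546, Mul(4, Pow(500, 2))) = Add(-490546, Mul(4, 250000)) = Add(-490546, 1000000) = 509454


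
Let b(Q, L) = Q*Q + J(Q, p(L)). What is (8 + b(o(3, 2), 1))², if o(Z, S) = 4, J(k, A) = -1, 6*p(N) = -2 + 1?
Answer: 529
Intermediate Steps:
p(N) = -⅙ (p(N) = (-2 + 1)/6 = (⅙)*(-1) = -⅙)
b(Q, L) = -1 + Q² (b(Q, L) = Q*Q - 1 = Q² - 1 = -1 + Q²)
(8 + b(o(3, 2), 1))² = (8 + (-1 + 4²))² = (8 + (-1 + 16))² = (8 + 15)² = 23² = 529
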